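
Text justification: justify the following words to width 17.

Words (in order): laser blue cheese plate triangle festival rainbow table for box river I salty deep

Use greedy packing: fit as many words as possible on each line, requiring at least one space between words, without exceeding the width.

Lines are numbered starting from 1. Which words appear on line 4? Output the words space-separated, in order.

Line 1: ['laser', 'blue', 'cheese'] (min_width=17, slack=0)
Line 2: ['plate', 'triangle'] (min_width=14, slack=3)
Line 3: ['festival', 'rainbow'] (min_width=16, slack=1)
Line 4: ['table', 'for', 'box'] (min_width=13, slack=4)
Line 5: ['river', 'I', 'salty'] (min_width=13, slack=4)
Line 6: ['deep'] (min_width=4, slack=13)

Answer: table for box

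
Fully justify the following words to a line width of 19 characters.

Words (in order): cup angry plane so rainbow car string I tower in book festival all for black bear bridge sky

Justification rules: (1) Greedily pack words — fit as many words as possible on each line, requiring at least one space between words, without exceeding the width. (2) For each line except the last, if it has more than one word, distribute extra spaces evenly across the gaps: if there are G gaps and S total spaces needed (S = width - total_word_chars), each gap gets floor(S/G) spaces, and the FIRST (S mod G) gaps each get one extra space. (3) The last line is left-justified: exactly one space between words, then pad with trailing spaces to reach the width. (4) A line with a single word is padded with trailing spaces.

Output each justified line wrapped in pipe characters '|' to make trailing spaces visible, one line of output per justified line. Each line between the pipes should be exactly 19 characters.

Answer: |cup  angry plane so|
|rainbow  car string|
|I   tower  in  book|
|festival   all  for|
|black  bear  bridge|
|sky                |

Derivation:
Line 1: ['cup', 'angry', 'plane', 'so'] (min_width=18, slack=1)
Line 2: ['rainbow', 'car', 'string'] (min_width=18, slack=1)
Line 3: ['I', 'tower', 'in', 'book'] (min_width=15, slack=4)
Line 4: ['festival', 'all', 'for'] (min_width=16, slack=3)
Line 5: ['black', 'bear', 'bridge'] (min_width=17, slack=2)
Line 6: ['sky'] (min_width=3, slack=16)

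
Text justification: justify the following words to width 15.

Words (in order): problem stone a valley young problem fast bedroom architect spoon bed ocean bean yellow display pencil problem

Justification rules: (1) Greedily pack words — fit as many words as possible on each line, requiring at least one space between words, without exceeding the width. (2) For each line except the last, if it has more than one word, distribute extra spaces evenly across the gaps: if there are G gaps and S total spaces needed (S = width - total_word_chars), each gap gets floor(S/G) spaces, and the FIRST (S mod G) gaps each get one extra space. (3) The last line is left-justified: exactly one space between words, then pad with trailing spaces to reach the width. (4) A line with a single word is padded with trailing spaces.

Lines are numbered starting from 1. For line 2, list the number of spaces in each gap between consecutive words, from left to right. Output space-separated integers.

Answer: 4

Derivation:
Line 1: ['problem', 'stone', 'a'] (min_width=15, slack=0)
Line 2: ['valley', 'young'] (min_width=12, slack=3)
Line 3: ['problem', 'fast'] (min_width=12, slack=3)
Line 4: ['bedroom'] (min_width=7, slack=8)
Line 5: ['architect', 'spoon'] (min_width=15, slack=0)
Line 6: ['bed', 'ocean', 'bean'] (min_width=14, slack=1)
Line 7: ['yellow', 'display'] (min_width=14, slack=1)
Line 8: ['pencil', 'problem'] (min_width=14, slack=1)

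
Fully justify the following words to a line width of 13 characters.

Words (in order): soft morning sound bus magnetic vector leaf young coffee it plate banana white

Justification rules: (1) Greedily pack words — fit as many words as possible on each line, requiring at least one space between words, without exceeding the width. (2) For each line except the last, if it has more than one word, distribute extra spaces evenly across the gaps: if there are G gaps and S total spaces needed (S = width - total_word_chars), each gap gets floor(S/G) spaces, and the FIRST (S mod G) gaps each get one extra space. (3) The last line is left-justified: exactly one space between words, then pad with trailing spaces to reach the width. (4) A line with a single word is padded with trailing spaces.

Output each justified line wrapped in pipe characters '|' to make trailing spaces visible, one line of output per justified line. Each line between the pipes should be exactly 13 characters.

Answer: |soft  morning|
|sound     bus|
|magnetic     |
|vector   leaf|
|young  coffee|
|it      plate|
|banana white |

Derivation:
Line 1: ['soft', 'morning'] (min_width=12, slack=1)
Line 2: ['sound', 'bus'] (min_width=9, slack=4)
Line 3: ['magnetic'] (min_width=8, slack=5)
Line 4: ['vector', 'leaf'] (min_width=11, slack=2)
Line 5: ['young', 'coffee'] (min_width=12, slack=1)
Line 6: ['it', 'plate'] (min_width=8, slack=5)
Line 7: ['banana', 'white'] (min_width=12, slack=1)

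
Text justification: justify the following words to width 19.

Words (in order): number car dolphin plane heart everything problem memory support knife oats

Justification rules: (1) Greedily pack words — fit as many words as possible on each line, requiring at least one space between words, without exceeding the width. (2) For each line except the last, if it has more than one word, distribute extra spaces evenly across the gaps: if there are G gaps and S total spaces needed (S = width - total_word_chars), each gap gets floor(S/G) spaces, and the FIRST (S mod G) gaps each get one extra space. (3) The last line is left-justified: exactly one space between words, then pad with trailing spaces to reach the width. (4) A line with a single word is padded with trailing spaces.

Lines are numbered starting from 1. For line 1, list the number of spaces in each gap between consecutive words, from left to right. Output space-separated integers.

Answer: 2 1

Derivation:
Line 1: ['number', 'car', 'dolphin'] (min_width=18, slack=1)
Line 2: ['plane', 'heart'] (min_width=11, slack=8)
Line 3: ['everything', 'problem'] (min_width=18, slack=1)
Line 4: ['memory', 'support'] (min_width=14, slack=5)
Line 5: ['knife', 'oats'] (min_width=10, slack=9)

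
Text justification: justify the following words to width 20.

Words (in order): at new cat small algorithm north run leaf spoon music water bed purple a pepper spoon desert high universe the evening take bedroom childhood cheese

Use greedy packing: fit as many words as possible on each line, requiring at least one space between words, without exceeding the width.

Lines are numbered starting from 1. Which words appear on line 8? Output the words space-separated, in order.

Answer: childhood cheese

Derivation:
Line 1: ['at', 'new', 'cat', 'small'] (min_width=16, slack=4)
Line 2: ['algorithm', 'north', 'run'] (min_width=19, slack=1)
Line 3: ['leaf', 'spoon', 'music'] (min_width=16, slack=4)
Line 4: ['water', 'bed', 'purple', 'a'] (min_width=18, slack=2)
Line 5: ['pepper', 'spoon', 'desert'] (min_width=19, slack=1)
Line 6: ['high', 'universe', 'the'] (min_width=17, slack=3)
Line 7: ['evening', 'take', 'bedroom'] (min_width=20, slack=0)
Line 8: ['childhood', 'cheese'] (min_width=16, slack=4)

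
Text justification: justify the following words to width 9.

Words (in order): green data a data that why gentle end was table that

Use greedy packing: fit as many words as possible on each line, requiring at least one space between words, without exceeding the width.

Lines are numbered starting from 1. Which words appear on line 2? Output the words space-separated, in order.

Answer: data a

Derivation:
Line 1: ['green'] (min_width=5, slack=4)
Line 2: ['data', 'a'] (min_width=6, slack=3)
Line 3: ['data', 'that'] (min_width=9, slack=0)
Line 4: ['why'] (min_width=3, slack=6)
Line 5: ['gentle'] (min_width=6, slack=3)
Line 6: ['end', 'was'] (min_width=7, slack=2)
Line 7: ['table'] (min_width=5, slack=4)
Line 8: ['that'] (min_width=4, slack=5)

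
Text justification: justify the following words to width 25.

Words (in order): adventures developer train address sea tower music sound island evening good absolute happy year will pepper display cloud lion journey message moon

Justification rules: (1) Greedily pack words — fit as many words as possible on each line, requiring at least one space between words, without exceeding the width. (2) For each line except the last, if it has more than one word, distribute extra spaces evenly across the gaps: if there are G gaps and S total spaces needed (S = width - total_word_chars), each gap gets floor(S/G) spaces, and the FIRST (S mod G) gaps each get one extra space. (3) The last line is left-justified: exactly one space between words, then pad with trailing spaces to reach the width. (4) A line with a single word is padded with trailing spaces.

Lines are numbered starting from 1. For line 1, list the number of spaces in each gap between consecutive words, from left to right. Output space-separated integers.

Answer: 6

Derivation:
Line 1: ['adventures', 'developer'] (min_width=20, slack=5)
Line 2: ['train', 'address', 'sea', 'tower'] (min_width=23, slack=2)
Line 3: ['music', 'sound', 'island'] (min_width=18, slack=7)
Line 4: ['evening', 'good', 'absolute'] (min_width=21, slack=4)
Line 5: ['happy', 'year', 'will', 'pepper'] (min_width=22, slack=3)
Line 6: ['display', 'cloud', 'lion'] (min_width=18, slack=7)
Line 7: ['journey', 'message', 'moon'] (min_width=20, slack=5)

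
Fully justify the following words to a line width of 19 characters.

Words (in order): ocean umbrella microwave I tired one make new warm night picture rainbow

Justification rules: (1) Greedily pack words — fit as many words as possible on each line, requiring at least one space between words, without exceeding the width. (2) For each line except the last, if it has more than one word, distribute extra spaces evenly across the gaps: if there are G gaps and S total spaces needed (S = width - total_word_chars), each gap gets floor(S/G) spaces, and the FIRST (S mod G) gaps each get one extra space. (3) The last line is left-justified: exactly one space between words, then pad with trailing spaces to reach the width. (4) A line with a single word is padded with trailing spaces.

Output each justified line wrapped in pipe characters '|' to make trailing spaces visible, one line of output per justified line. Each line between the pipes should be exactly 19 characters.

Line 1: ['ocean', 'umbrella'] (min_width=14, slack=5)
Line 2: ['microwave', 'I', 'tired'] (min_width=17, slack=2)
Line 3: ['one', 'make', 'new', 'warm'] (min_width=17, slack=2)
Line 4: ['night', 'picture'] (min_width=13, slack=6)
Line 5: ['rainbow'] (min_width=7, slack=12)

Answer: |ocean      umbrella|
|microwave  I  tired|
|one  make  new warm|
|night       picture|
|rainbow            |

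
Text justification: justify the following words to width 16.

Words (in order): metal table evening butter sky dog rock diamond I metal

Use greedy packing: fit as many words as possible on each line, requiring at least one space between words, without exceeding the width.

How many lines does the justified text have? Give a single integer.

Answer: 4

Derivation:
Line 1: ['metal', 'table'] (min_width=11, slack=5)
Line 2: ['evening', 'butter'] (min_width=14, slack=2)
Line 3: ['sky', 'dog', 'rock'] (min_width=12, slack=4)
Line 4: ['diamond', 'I', 'metal'] (min_width=15, slack=1)
Total lines: 4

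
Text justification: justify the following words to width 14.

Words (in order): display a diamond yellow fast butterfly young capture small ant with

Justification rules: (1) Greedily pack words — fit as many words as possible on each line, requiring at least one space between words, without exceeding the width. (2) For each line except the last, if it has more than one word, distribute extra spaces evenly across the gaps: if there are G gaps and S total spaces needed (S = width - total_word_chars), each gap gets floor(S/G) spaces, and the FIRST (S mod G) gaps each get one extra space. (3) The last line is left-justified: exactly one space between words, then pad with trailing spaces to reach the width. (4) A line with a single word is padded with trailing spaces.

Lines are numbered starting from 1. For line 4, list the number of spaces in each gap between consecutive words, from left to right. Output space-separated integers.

Line 1: ['display', 'a'] (min_width=9, slack=5)
Line 2: ['diamond', 'yellow'] (min_width=14, slack=0)
Line 3: ['fast', 'butterfly'] (min_width=14, slack=0)
Line 4: ['young', 'capture'] (min_width=13, slack=1)
Line 5: ['small', 'ant', 'with'] (min_width=14, slack=0)

Answer: 2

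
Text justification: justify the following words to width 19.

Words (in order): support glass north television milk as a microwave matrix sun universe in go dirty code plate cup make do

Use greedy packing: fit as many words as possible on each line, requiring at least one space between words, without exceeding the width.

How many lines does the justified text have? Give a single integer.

Line 1: ['support', 'glass', 'north'] (min_width=19, slack=0)
Line 2: ['television', 'milk', 'as'] (min_width=18, slack=1)
Line 3: ['a', 'microwave', 'matrix'] (min_width=18, slack=1)
Line 4: ['sun', 'universe', 'in', 'go'] (min_width=18, slack=1)
Line 5: ['dirty', 'code', 'plate'] (min_width=16, slack=3)
Line 6: ['cup', 'make', 'do'] (min_width=11, slack=8)
Total lines: 6

Answer: 6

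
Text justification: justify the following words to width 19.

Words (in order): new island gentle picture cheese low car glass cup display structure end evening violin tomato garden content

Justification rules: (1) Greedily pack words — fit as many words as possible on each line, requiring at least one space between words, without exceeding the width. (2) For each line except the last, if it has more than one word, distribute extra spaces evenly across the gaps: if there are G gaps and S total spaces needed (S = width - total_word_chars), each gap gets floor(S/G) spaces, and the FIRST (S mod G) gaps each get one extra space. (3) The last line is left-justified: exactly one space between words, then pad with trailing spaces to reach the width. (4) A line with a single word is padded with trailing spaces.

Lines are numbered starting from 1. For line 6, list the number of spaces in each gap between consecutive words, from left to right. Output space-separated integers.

Line 1: ['new', 'island', 'gentle'] (min_width=17, slack=2)
Line 2: ['picture', 'cheese', 'low'] (min_width=18, slack=1)
Line 3: ['car', 'glass', 'cup'] (min_width=13, slack=6)
Line 4: ['display', 'structure'] (min_width=17, slack=2)
Line 5: ['end', 'evening', 'violin'] (min_width=18, slack=1)
Line 6: ['tomato', 'garden'] (min_width=13, slack=6)
Line 7: ['content'] (min_width=7, slack=12)

Answer: 7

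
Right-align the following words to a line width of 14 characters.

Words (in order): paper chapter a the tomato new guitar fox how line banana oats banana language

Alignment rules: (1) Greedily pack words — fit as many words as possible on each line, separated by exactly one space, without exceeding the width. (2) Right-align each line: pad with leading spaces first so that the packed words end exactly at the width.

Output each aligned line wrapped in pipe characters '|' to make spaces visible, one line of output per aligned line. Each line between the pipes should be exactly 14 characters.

Answer: | paper chapter|
|  a the tomato|
|new guitar fox|
|      how line|
|   banana oats|
|        banana|
|      language|

Derivation:
Line 1: ['paper', 'chapter'] (min_width=13, slack=1)
Line 2: ['a', 'the', 'tomato'] (min_width=12, slack=2)
Line 3: ['new', 'guitar', 'fox'] (min_width=14, slack=0)
Line 4: ['how', 'line'] (min_width=8, slack=6)
Line 5: ['banana', 'oats'] (min_width=11, slack=3)
Line 6: ['banana'] (min_width=6, slack=8)
Line 7: ['language'] (min_width=8, slack=6)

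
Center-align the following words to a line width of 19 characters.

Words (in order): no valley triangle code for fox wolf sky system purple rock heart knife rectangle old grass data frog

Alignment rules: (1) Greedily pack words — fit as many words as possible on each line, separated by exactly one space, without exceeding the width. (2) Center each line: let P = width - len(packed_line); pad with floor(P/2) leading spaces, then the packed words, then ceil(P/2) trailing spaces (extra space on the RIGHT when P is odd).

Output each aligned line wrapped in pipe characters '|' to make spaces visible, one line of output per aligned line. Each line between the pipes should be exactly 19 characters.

Line 1: ['no', 'valley', 'triangle'] (min_width=18, slack=1)
Line 2: ['code', 'for', 'fox', 'wolf'] (min_width=17, slack=2)
Line 3: ['sky', 'system', 'purple'] (min_width=17, slack=2)
Line 4: ['rock', 'heart', 'knife'] (min_width=16, slack=3)
Line 5: ['rectangle', 'old', 'grass'] (min_width=19, slack=0)
Line 6: ['data', 'frog'] (min_width=9, slack=10)

Answer: |no valley triangle |
| code for fox wolf |
| sky system purple |
| rock heart knife  |
|rectangle old grass|
|     data frog     |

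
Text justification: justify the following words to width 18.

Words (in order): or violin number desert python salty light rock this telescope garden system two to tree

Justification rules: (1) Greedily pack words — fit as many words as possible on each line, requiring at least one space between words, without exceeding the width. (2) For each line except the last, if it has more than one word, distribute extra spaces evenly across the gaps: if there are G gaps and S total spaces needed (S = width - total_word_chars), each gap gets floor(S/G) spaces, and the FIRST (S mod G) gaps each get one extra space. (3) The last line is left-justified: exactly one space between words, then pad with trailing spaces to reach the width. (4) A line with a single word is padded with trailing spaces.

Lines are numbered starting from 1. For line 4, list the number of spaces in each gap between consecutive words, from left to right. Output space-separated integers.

Line 1: ['or', 'violin', 'number'] (min_width=16, slack=2)
Line 2: ['desert', 'python'] (min_width=13, slack=5)
Line 3: ['salty', 'light', 'rock'] (min_width=16, slack=2)
Line 4: ['this', 'telescope'] (min_width=14, slack=4)
Line 5: ['garden', 'system', 'two'] (min_width=17, slack=1)
Line 6: ['to', 'tree'] (min_width=7, slack=11)

Answer: 5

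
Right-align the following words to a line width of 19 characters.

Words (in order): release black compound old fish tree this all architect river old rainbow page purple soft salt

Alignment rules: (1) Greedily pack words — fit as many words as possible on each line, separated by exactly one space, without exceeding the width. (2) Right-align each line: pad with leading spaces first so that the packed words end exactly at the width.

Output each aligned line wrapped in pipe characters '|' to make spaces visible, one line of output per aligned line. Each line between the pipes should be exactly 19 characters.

Line 1: ['release', 'black'] (min_width=13, slack=6)
Line 2: ['compound', 'old', 'fish'] (min_width=17, slack=2)
Line 3: ['tree', 'this', 'all'] (min_width=13, slack=6)
Line 4: ['architect', 'river', 'old'] (min_width=19, slack=0)
Line 5: ['rainbow', 'page', 'purple'] (min_width=19, slack=0)
Line 6: ['soft', 'salt'] (min_width=9, slack=10)

Answer: |      release black|
|  compound old fish|
|      tree this all|
|architect river old|
|rainbow page purple|
|          soft salt|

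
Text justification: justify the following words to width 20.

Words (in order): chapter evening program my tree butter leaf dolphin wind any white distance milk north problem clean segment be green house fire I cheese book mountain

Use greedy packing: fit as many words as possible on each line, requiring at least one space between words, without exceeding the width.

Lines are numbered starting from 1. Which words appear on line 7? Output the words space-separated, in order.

Answer: segment be green

Derivation:
Line 1: ['chapter', 'evening'] (min_width=15, slack=5)
Line 2: ['program', 'my', 'tree'] (min_width=15, slack=5)
Line 3: ['butter', 'leaf', 'dolphin'] (min_width=19, slack=1)
Line 4: ['wind', 'any', 'white'] (min_width=14, slack=6)
Line 5: ['distance', 'milk', 'north'] (min_width=19, slack=1)
Line 6: ['problem', 'clean'] (min_width=13, slack=7)
Line 7: ['segment', 'be', 'green'] (min_width=16, slack=4)
Line 8: ['house', 'fire', 'I', 'cheese'] (min_width=19, slack=1)
Line 9: ['book', 'mountain'] (min_width=13, slack=7)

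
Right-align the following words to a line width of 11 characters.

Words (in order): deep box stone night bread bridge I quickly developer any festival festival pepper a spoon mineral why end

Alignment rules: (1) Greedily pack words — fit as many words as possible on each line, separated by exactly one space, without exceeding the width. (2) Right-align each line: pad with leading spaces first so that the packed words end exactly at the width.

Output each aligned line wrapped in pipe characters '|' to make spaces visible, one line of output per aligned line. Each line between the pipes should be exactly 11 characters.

Answer: |   deep box|
|stone night|
|      bread|
|   bridge I|
|    quickly|
|  developer|
|        any|
|   festival|
|   festival|
|   pepper a|
|      spoon|
|mineral why|
|        end|

Derivation:
Line 1: ['deep', 'box'] (min_width=8, slack=3)
Line 2: ['stone', 'night'] (min_width=11, slack=0)
Line 3: ['bread'] (min_width=5, slack=6)
Line 4: ['bridge', 'I'] (min_width=8, slack=3)
Line 5: ['quickly'] (min_width=7, slack=4)
Line 6: ['developer'] (min_width=9, slack=2)
Line 7: ['any'] (min_width=3, slack=8)
Line 8: ['festival'] (min_width=8, slack=3)
Line 9: ['festival'] (min_width=8, slack=3)
Line 10: ['pepper', 'a'] (min_width=8, slack=3)
Line 11: ['spoon'] (min_width=5, slack=6)
Line 12: ['mineral', 'why'] (min_width=11, slack=0)
Line 13: ['end'] (min_width=3, slack=8)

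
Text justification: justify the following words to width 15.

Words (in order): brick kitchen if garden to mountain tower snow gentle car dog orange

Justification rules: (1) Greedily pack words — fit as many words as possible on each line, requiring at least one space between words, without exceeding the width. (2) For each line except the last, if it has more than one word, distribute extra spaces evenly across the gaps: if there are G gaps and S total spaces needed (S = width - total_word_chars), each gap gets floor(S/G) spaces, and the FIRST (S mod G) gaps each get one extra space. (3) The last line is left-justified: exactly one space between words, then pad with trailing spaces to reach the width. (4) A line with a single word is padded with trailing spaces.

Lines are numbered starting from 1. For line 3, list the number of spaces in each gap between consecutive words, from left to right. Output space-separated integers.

Line 1: ['brick', 'kitchen'] (min_width=13, slack=2)
Line 2: ['if', 'garden', 'to'] (min_width=12, slack=3)
Line 3: ['mountain', 'tower'] (min_width=14, slack=1)
Line 4: ['snow', 'gentle', 'car'] (min_width=15, slack=0)
Line 5: ['dog', 'orange'] (min_width=10, slack=5)

Answer: 2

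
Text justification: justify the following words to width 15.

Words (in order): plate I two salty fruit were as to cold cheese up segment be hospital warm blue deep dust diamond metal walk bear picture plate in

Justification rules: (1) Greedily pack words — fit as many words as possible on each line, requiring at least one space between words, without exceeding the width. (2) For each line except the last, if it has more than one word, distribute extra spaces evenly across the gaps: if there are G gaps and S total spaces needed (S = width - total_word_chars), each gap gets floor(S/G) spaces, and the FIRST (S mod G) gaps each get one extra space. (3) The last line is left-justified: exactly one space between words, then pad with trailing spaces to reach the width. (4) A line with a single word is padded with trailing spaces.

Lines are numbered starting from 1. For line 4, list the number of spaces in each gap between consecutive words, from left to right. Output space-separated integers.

Answer: 7

Derivation:
Line 1: ['plate', 'I', 'two'] (min_width=11, slack=4)
Line 2: ['salty', 'fruit'] (min_width=11, slack=4)
Line 3: ['were', 'as', 'to', 'cold'] (min_width=15, slack=0)
Line 4: ['cheese', 'up'] (min_width=9, slack=6)
Line 5: ['segment', 'be'] (min_width=10, slack=5)
Line 6: ['hospital', 'warm'] (min_width=13, slack=2)
Line 7: ['blue', 'deep', 'dust'] (min_width=14, slack=1)
Line 8: ['diamond', 'metal'] (min_width=13, slack=2)
Line 9: ['walk', 'bear'] (min_width=9, slack=6)
Line 10: ['picture', 'plate'] (min_width=13, slack=2)
Line 11: ['in'] (min_width=2, slack=13)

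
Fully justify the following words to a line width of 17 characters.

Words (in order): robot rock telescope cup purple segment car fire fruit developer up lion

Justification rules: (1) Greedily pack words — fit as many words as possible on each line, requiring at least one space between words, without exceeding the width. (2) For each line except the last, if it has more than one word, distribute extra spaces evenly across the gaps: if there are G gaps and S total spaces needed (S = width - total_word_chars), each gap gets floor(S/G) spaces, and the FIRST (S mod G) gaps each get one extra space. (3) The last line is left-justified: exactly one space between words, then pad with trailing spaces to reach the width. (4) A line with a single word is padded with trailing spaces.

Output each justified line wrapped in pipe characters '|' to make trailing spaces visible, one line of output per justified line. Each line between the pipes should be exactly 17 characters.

Line 1: ['robot', 'rock'] (min_width=10, slack=7)
Line 2: ['telescope', 'cup'] (min_width=13, slack=4)
Line 3: ['purple', 'segment'] (min_width=14, slack=3)
Line 4: ['car', 'fire', 'fruit'] (min_width=14, slack=3)
Line 5: ['developer', 'up', 'lion'] (min_width=17, slack=0)

Answer: |robot        rock|
|telescope     cup|
|purple    segment|
|car   fire  fruit|
|developer up lion|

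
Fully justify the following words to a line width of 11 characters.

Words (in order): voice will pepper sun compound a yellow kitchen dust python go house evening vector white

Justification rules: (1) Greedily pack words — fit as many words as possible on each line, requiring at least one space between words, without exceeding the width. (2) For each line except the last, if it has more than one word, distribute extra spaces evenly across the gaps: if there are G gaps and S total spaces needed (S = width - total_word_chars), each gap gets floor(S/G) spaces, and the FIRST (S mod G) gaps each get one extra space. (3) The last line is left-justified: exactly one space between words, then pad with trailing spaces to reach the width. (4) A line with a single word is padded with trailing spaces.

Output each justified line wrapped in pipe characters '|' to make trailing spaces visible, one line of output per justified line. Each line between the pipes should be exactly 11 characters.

Line 1: ['voice', 'will'] (min_width=10, slack=1)
Line 2: ['pepper', 'sun'] (min_width=10, slack=1)
Line 3: ['compound', 'a'] (min_width=10, slack=1)
Line 4: ['yellow'] (min_width=6, slack=5)
Line 5: ['kitchen'] (min_width=7, slack=4)
Line 6: ['dust', 'python'] (min_width=11, slack=0)
Line 7: ['go', 'house'] (min_width=8, slack=3)
Line 8: ['evening'] (min_width=7, slack=4)
Line 9: ['vector'] (min_width=6, slack=5)
Line 10: ['white'] (min_width=5, slack=6)

Answer: |voice  will|
|pepper  sun|
|compound  a|
|yellow     |
|kitchen    |
|dust python|
|go    house|
|evening    |
|vector     |
|white      |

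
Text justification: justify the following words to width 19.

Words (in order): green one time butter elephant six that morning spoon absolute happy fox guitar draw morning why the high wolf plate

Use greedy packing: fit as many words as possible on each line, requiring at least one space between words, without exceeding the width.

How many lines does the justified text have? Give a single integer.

Answer: 7

Derivation:
Line 1: ['green', 'one', 'time'] (min_width=14, slack=5)
Line 2: ['butter', 'elephant', 'six'] (min_width=19, slack=0)
Line 3: ['that', 'morning', 'spoon'] (min_width=18, slack=1)
Line 4: ['absolute', 'happy', 'fox'] (min_width=18, slack=1)
Line 5: ['guitar', 'draw', 'morning'] (min_width=19, slack=0)
Line 6: ['why', 'the', 'high', 'wolf'] (min_width=17, slack=2)
Line 7: ['plate'] (min_width=5, slack=14)
Total lines: 7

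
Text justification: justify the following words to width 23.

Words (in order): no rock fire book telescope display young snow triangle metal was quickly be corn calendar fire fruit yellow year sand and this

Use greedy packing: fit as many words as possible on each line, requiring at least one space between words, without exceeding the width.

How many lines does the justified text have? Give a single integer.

Answer: 7

Derivation:
Line 1: ['no', 'rock', 'fire', 'book'] (min_width=17, slack=6)
Line 2: ['telescope', 'display', 'young'] (min_width=23, slack=0)
Line 3: ['snow', 'triangle', 'metal', 'was'] (min_width=23, slack=0)
Line 4: ['quickly', 'be', 'corn'] (min_width=15, slack=8)
Line 5: ['calendar', 'fire', 'fruit'] (min_width=19, slack=4)
Line 6: ['yellow', 'year', 'sand', 'and'] (min_width=20, slack=3)
Line 7: ['this'] (min_width=4, slack=19)
Total lines: 7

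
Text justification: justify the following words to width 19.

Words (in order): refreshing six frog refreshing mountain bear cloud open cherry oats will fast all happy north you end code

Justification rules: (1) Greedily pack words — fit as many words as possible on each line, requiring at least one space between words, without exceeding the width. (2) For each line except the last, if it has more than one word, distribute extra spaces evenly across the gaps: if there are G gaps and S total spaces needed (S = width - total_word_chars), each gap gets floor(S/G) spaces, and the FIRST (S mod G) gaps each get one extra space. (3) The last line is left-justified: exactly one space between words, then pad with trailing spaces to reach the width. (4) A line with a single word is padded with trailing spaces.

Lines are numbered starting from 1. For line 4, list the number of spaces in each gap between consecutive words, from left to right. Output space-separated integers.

Line 1: ['refreshing', 'six', 'frog'] (min_width=19, slack=0)
Line 2: ['refreshing', 'mountain'] (min_width=19, slack=0)
Line 3: ['bear', 'cloud', 'open'] (min_width=15, slack=4)
Line 4: ['cherry', 'oats', 'will'] (min_width=16, slack=3)
Line 5: ['fast', 'all', 'happy'] (min_width=14, slack=5)
Line 6: ['north', 'you', 'end', 'code'] (min_width=18, slack=1)

Answer: 3 2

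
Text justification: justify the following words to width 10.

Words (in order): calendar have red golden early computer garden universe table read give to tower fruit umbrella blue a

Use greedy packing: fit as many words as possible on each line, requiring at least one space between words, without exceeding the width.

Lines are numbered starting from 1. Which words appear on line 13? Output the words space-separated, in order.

Line 1: ['calendar'] (min_width=8, slack=2)
Line 2: ['have', 'red'] (min_width=8, slack=2)
Line 3: ['golden'] (min_width=6, slack=4)
Line 4: ['early'] (min_width=5, slack=5)
Line 5: ['computer'] (min_width=8, slack=2)
Line 6: ['garden'] (min_width=6, slack=4)
Line 7: ['universe'] (min_width=8, slack=2)
Line 8: ['table', 'read'] (min_width=10, slack=0)
Line 9: ['give', 'to'] (min_width=7, slack=3)
Line 10: ['tower'] (min_width=5, slack=5)
Line 11: ['fruit'] (min_width=5, slack=5)
Line 12: ['umbrella'] (min_width=8, slack=2)
Line 13: ['blue', 'a'] (min_width=6, slack=4)

Answer: blue a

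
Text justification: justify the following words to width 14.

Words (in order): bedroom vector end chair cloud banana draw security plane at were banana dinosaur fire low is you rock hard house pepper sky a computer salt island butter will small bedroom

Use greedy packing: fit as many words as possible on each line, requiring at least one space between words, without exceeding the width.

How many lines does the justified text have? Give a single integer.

Answer: 14

Derivation:
Line 1: ['bedroom', 'vector'] (min_width=14, slack=0)
Line 2: ['end', 'chair'] (min_width=9, slack=5)
Line 3: ['cloud', 'banana'] (min_width=12, slack=2)
Line 4: ['draw', 'security'] (min_width=13, slack=1)
Line 5: ['plane', 'at', 'were'] (min_width=13, slack=1)
Line 6: ['banana'] (min_width=6, slack=8)
Line 7: ['dinosaur', 'fire'] (min_width=13, slack=1)
Line 8: ['low', 'is', 'you'] (min_width=10, slack=4)
Line 9: ['rock', 'hard'] (min_width=9, slack=5)
Line 10: ['house', 'pepper'] (min_width=12, slack=2)
Line 11: ['sky', 'a', 'computer'] (min_width=14, slack=0)
Line 12: ['salt', 'island'] (min_width=11, slack=3)
Line 13: ['butter', 'will'] (min_width=11, slack=3)
Line 14: ['small', 'bedroom'] (min_width=13, slack=1)
Total lines: 14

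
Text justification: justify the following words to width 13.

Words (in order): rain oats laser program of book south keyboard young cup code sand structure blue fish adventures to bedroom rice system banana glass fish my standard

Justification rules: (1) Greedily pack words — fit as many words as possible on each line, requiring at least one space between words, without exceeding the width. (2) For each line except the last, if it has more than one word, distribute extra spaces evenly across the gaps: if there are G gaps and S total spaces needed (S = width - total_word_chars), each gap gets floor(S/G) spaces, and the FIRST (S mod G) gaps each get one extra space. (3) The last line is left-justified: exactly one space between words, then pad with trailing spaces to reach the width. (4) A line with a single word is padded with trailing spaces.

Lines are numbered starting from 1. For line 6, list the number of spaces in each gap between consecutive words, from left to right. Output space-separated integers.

Answer: 5

Derivation:
Line 1: ['rain', 'oats'] (min_width=9, slack=4)
Line 2: ['laser', 'program'] (min_width=13, slack=0)
Line 3: ['of', 'book', 'south'] (min_width=13, slack=0)
Line 4: ['keyboard'] (min_width=8, slack=5)
Line 5: ['young', 'cup'] (min_width=9, slack=4)
Line 6: ['code', 'sand'] (min_width=9, slack=4)
Line 7: ['structure'] (min_width=9, slack=4)
Line 8: ['blue', 'fish'] (min_width=9, slack=4)
Line 9: ['adventures', 'to'] (min_width=13, slack=0)
Line 10: ['bedroom', 'rice'] (min_width=12, slack=1)
Line 11: ['system', 'banana'] (min_width=13, slack=0)
Line 12: ['glass', 'fish', 'my'] (min_width=13, slack=0)
Line 13: ['standard'] (min_width=8, slack=5)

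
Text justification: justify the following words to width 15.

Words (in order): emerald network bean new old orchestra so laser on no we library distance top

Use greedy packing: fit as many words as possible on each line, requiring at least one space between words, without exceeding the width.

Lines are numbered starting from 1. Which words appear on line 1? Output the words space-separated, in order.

Answer: emerald network

Derivation:
Line 1: ['emerald', 'network'] (min_width=15, slack=0)
Line 2: ['bean', 'new', 'old'] (min_width=12, slack=3)
Line 3: ['orchestra', 'so'] (min_width=12, slack=3)
Line 4: ['laser', 'on', 'no', 'we'] (min_width=14, slack=1)
Line 5: ['library'] (min_width=7, slack=8)
Line 6: ['distance', 'top'] (min_width=12, slack=3)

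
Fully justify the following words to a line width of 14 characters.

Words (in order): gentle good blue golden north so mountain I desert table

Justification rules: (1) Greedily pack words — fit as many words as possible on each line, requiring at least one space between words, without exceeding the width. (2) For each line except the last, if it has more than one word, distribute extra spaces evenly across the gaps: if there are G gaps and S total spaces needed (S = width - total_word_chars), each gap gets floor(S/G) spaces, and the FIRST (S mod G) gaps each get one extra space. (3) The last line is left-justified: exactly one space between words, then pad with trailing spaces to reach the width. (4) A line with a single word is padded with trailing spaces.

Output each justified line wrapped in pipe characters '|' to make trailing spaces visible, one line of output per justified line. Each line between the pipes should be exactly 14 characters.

Answer: |gentle    good|
|blue    golden|
|north       so|
|mountain     I|
|desert table  |

Derivation:
Line 1: ['gentle', 'good'] (min_width=11, slack=3)
Line 2: ['blue', 'golden'] (min_width=11, slack=3)
Line 3: ['north', 'so'] (min_width=8, slack=6)
Line 4: ['mountain', 'I'] (min_width=10, slack=4)
Line 5: ['desert', 'table'] (min_width=12, slack=2)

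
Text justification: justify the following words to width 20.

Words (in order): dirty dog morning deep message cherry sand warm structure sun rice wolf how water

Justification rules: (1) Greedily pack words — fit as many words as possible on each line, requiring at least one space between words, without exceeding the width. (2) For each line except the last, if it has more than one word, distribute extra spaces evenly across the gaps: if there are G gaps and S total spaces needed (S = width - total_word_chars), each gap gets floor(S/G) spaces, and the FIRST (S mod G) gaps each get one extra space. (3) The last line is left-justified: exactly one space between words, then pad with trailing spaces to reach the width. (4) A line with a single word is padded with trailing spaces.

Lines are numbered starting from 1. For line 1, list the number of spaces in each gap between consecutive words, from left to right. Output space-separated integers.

Answer: 3 2

Derivation:
Line 1: ['dirty', 'dog', 'morning'] (min_width=17, slack=3)
Line 2: ['deep', 'message', 'cherry'] (min_width=19, slack=1)
Line 3: ['sand', 'warm', 'structure'] (min_width=19, slack=1)
Line 4: ['sun', 'rice', 'wolf', 'how'] (min_width=17, slack=3)
Line 5: ['water'] (min_width=5, slack=15)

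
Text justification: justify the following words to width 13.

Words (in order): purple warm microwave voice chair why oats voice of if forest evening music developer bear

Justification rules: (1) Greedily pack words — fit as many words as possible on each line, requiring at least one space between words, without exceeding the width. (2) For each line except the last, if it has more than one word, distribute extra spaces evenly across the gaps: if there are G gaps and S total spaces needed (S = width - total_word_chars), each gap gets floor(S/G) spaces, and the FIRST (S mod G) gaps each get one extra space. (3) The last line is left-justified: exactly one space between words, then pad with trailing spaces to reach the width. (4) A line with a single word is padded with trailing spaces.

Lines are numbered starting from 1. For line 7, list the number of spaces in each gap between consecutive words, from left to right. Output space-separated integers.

Line 1: ['purple', 'warm'] (min_width=11, slack=2)
Line 2: ['microwave'] (min_width=9, slack=4)
Line 3: ['voice', 'chair'] (min_width=11, slack=2)
Line 4: ['why', 'oats'] (min_width=8, slack=5)
Line 5: ['voice', 'of', 'if'] (min_width=11, slack=2)
Line 6: ['forest'] (min_width=6, slack=7)
Line 7: ['evening', 'music'] (min_width=13, slack=0)
Line 8: ['developer'] (min_width=9, slack=4)
Line 9: ['bear'] (min_width=4, slack=9)

Answer: 1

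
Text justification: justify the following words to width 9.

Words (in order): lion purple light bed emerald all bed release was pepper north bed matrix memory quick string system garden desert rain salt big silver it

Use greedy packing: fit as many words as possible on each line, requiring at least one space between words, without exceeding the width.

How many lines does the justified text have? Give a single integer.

Line 1: ['lion'] (min_width=4, slack=5)
Line 2: ['purple'] (min_width=6, slack=3)
Line 3: ['light', 'bed'] (min_width=9, slack=0)
Line 4: ['emerald'] (min_width=7, slack=2)
Line 5: ['all', 'bed'] (min_width=7, slack=2)
Line 6: ['release'] (min_width=7, slack=2)
Line 7: ['was'] (min_width=3, slack=6)
Line 8: ['pepper'] (min_width=6, slack=3)
Line 9: ['north', 'bed'] (min_width=9, slack=0)
Line 10: ['matrix'] (min_width=6, slack=3)
Line 11: ['memory'] (min_width=6, slack=3)
Line 12: ['quick'] (min_width=5, slack=4)
Line 13: ['string'] (min_width=6, slack=3)
Line 14: ['system'] (min_width=6, slack=3)
Line 15: ['garden'] (min_width=6, slack=3)
Line 16: ['desert'] (min_width=6, slack=3)
Line 17: ['rain', 'salt'] (min_width=9, slack=0)
Line 18: ['big'] (min_width=3, slack=6)
Line 19: ['silver', 'it'] (min_width=9, slack=0)
Total lines: 19

Answer: 19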